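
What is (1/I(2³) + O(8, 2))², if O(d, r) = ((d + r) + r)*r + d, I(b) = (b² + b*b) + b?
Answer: 18948609/18496 ≈ 1024.5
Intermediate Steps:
I(b) = b + 2*b² (I(b) = (b² + b²) + b = 2*b² + b = b + 2*b²)
O(d, r) = d + r*(d + 2*r) (O(d, r) = (d + 2*r)*r + d = r*(d + 2*r) + d = d + r*(d + 2*r))
(1/I(2³) + O(8, 2))² = (1/(2³*(1 + 2*2³)) + (8 + 2*2² + 8*2))² = (1/(8*(1 + 2*8)) + (8 + 2*4 + 16))² = (1/(8*(1 + 16)) + (8 + 8 + 16))² = (1/(8*17) + 32)² = (1/136 + 32)² = (4353/136)² = 18948609/18496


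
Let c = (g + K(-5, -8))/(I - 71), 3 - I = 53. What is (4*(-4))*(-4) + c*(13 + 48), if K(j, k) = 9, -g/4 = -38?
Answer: -2077/121 ≈ -17.165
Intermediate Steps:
g = 152 (g = -4*(-38) = 152)
I = -50 (I = 3 - 1*53 = 3 - 53 = -50)
c = -161/121 (c = (152 + 9)/(-50 - 71) = 161/(-121) = 161*(-1/121) = -161/121 ≈ -1.3306)
(4*(-4))*(-4) + c*(13 + 48) = (4*(-4))*(-4) - 161*(13 + 48)/121 = -16*(-4) - 161/121*61 = 64 - 9821/121 = -2077/121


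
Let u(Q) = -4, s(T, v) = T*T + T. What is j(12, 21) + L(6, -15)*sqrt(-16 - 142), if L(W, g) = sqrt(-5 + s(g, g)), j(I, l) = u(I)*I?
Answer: -48 + I*sqrt(32390) ≈ -48.0 + 179.97*I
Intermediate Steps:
s(T, v) = T + T**2 (s(T, v) = T**2 + T = T + T**2)
j(I, l) = -4*I
L(W, g) = sqrt(-5 + g*(1 + g))
j(12, 21) + L(6, -15)*sqrt(-16 - 142) = -4*12 + sqrt(-5 - 15*(1 - 15))*sqrt(-16 - 142) = -48 + sqrt(-5 - 15*(-14))*sqrt(-158) = -48 + sqrt(-5 + 210)*(I*sqrt(158)) = -48 + sqrt(205)*(I*sqrt(158)) = -48 + I*sqrt(32390)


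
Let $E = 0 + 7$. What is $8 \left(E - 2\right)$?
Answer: $40$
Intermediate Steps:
$E = 7$
$8 \left(E - 2\right) = 8 \left(7 - 2\right) = 8 \cdot 5 = 40$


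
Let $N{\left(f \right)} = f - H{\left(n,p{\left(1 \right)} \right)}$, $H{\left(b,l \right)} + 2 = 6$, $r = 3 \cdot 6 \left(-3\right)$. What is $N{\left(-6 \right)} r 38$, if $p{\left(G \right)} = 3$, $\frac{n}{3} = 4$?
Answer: $20520$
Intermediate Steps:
$n = 12$ ($n = 3 \cdot 4 = 12$)
$r = -54$ ($r = 18 \left(-3\right) = -54$)
$H{\left(b,l \right)} = 4$ ($H{\left(b,l \right)} = -2 + 6 = 4$)
$N{\left(f \right)} = -4 + f$ ($N{\left(f \right)} = f - 4 = -4 + f$)
$N{\left(-6 \right)} r 38 = \left(-4 - 6\right) \left(-54\right) 38 = \left(-10\right) \left(-54\right) 38 = 540 \cdot 38 = 20520$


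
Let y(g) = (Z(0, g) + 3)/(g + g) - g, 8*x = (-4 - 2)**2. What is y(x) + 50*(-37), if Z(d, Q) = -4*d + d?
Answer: -11125/6 ≈ -1854.2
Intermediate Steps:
Z(d, Q) = -3*d
x = 9/2 (x = (-4 - 2)**2/8 = (1/8)*(-6)**2 = (1/8)*36 = 9/2 ≈ 4.5000)
y(g) = -g + 3/(2*g) (y(g) = (-3*0 + 3)/(g + g) - g = (0 + 3)/((2*g)) - g = 3*(1/(2*g)) - g = 3/(2*g) - g = -g + 3/(2*g))
y(x) + 50*(-37) = (-1*9/2 + 3/(2*(9/2))) + 50*(-37) = (-9/2 + (3/2)*(2/9)) - 1850 = (-9/2 + 1/3) - 1850 = -25/6 - 1850 = -11125/6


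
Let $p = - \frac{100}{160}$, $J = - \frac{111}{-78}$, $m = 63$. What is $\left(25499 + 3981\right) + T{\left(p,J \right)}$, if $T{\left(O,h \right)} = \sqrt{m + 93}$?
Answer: $29480 + 2 \sqrt{39} \approx 29493.0$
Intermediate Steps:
$J = \frac{37}{26}$ ($J = \left(-111\right) \left(- \frac{1}{78}\right) = \frac{37}{26} \approx 1.4231$)
$p = - \frac{5}{8}$ ($p = \left(-100\right) \frac{1}{160} = - \frac{5}{8} \approx -0.625$)
$T{\left(O,h \right)} = 2 \sqrt{39}$ ($T{\left(O,h \right)} = \sqrt{63 + 93} = \sqrt{156} = 2 \sqrt{39}$)
$\left(25499 + 3981\right) + T{\left(p,J \right)} = \left(25499 + 3981\right) + 2 \sqrt{39} = 29480 + 2 \sqrt{39}$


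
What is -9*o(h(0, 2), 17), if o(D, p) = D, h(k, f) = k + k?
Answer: 0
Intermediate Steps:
h(k, f) = 2*k
-9*o(h(0, 2), 17) = -18*0 = -9*0 = 0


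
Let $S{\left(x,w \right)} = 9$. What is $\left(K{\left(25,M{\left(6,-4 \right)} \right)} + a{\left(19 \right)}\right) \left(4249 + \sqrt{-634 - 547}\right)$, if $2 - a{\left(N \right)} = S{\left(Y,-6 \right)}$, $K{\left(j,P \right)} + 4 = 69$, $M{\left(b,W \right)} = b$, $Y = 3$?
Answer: $246442 + 58 i \sqrt{1181} \approx 2.4644 \cdot 10^{5} + 1993.2 i$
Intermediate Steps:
$K{\left(j,P \right)} = 65$ ($K{\left(j,P \right)} = -4 + 69 = 65$)
$a{\left(N \right)} = -7$ ($a{\left(N \right)} = 2 - 9 = -7$)
$\left(K{\left(25,M{\left(6,-4 \right)} \right)} + a{\left(19 \right)}\right) \left(4249 + \sqrt{-634 - 547}\right) = \left(65 - 7\right) \left(4249 + \sqrt{-634 - 547}\right) = 58 \left(4249 + \sqrt{-1181}\right) = 58 \left(4249 + i \sqrt{1181}\right) = 246442 + 58 i \sqrt{1181}$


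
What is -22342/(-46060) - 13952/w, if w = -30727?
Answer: 664565877/707642810 ≈ 0.93913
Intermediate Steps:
-22342/(-46060) - 13952/w = -22342/(-46060) - 13952/(-30727) = -22342*(-1/46060) - 13952*(-1/30727) = 11171/23030 + 13952/30727 = 664565877/707642810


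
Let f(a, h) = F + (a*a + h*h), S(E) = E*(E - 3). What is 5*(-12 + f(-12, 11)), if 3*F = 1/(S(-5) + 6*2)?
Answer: 197345/156 ≈ 1265.0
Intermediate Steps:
S(E) = E*(-3 + E)
F = 1/156 (F = 1/(3*(-5*(-3 - 5) + 6*2)) = 1/(3*(-5*(-8) + 12)) = 1/(3*(40 + 12)) = (1/3)/52 = (1/3)*(1/52) = 1/156 ≈ 0.0064103)
f(a, h) = 1/156 + a**2 + h**2 (f(a, h) = 1/156 + (a*a + h*h) = 1/156 + (a**2 + h**2) = 1/156 + a**2 + h**2)
5*(-12 + f(-12, 11)) = 5*(-12 + (1/156 + (-12)**2 + 11**2)) = 5*(-12 + (1/156 + 144 + 121)) = 5*(-12 + 41341/156) = 5*(39469/156) = 197345/156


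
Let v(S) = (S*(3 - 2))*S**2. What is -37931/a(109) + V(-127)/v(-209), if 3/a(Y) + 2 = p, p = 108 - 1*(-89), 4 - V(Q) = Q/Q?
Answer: -22508497589438/9129329 ≈ -2.4655e+6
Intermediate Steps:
V(Q) = 3 (V(Q) = 4 - Q/Q = 4 - 1*1 = 4 - 1 = 3)
p = 197 (p = 108 + 89 = 197)
a(Y) = 1/65 (a(Y) = 3/(-2 + 197) = 3/195 = 3*(1/195) = 1/65)
v(S) = S**3 (v(S) = (S*1)*S**2 = S*S**2 = S**3)
-37931/a(109) + V(-127)/v(-209) = -37931/1/65 + 3/((-209)**3) = -37931*65 + 3/(-9129329) = -2465515 + 3*(-1/9129329) = -2465515 - 3/9129329 = -22508497589438/9129329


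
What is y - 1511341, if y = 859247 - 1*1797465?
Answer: -2449559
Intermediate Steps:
y = -938218 (y = 859247 - 1797465 = -938218)
y - 1511341 = -938218 - 1511341 = -2449559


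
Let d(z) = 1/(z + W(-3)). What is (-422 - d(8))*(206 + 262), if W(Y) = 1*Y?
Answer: -987948/5 ≈ -1.9759e+5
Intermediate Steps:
W(Y) = Y
d(z) = 1/(-3 + z) (d(z) = 1/(z - 3) = 1/(-3 + z))
(-422 - d(8))*(206 + 262) = (-422 - 1/(-3 + 8))*(206 + 262) = (-422 - 1/5)*468 = -2111/5*468 = -987948/5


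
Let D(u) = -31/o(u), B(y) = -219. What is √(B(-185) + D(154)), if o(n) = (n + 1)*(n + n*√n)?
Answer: √(-129845870 - 129845100*√154)/(770*√(1 + √154)) ≈ 14.799*I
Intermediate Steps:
o(n) = (1 + n)*(n + n^(3/2))
D(u) = -31/(u + u² + u^(3/2) + u^(5/2))
√(B(-185) + D(154)) = √(-219 - 31/(154 + 154² + 154^(3/2) + 154^(5/2))) = √(-219 - 31/(154 + 23716 + 154*√154 + 23716*√154)) = √(-219 - 31/(23870 + 23870*√154))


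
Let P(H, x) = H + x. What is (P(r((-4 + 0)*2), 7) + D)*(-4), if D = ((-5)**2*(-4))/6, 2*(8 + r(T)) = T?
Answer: 260/3 ≈ 86.667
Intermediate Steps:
r(T) = -8 + T/2
D = -50/3 (D = (25*(-4))*(1/6) = -100*1/6 = -50/3 ≈ -16.667)
(P(r((-4 + 0)*2), 7) + D)*(-4) = (((-8 + ((-4 + 0)*2)/2) + 7) - 50/3)*(-4) = (((-8 + (-4*2)/2) + 7) - 50/3)*(-4) = (((-8 + (1/2)*(-8)) + 7) - 50/3)*(-4) = (((-8 - 4) + 7) - 50/3)*(-4) = ((-12 + 7) - 50/3)*(-4) = (-5 - 50/3)*(-4) = -65/3*(-4) = 260/3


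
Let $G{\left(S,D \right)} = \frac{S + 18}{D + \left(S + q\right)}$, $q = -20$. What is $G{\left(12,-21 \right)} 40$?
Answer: $- \frac{1200}{29} \approx -41.379$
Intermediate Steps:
$G{\left(S,D \right)} = \frac{18 + S}{-20 + D + S}$ ($G{\left(S,D \right)} = \frac{S + 18}{D + \left(S - 20\right)} = \frac{18 + S}{D + \left(-20 + S\right)} = \frac{18 + S}{-20 + D + S}$)
$G{\left(12,-21 \right)} 40 = \frac{18 + 12}{-20 - 21 + 12} \cdot 40 = \frac{1}{-29} \cdot 30 \cdot 40 = \left(- \frac{1}{29}\right) 30 \cdot 40 = \left(- \frac{30}{29}\right) 40 = - \frac{1200}{29}$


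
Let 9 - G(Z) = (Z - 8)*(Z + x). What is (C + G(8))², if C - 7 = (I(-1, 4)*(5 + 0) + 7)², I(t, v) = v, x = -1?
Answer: 555025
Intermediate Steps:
G(Z) = 9 - (-1 + Z)*(-8 + Z) (G(Z) = 9 - (Z - 8)*(Z - 1) = 9 - (-8 + Z)*(-1 + Z) = 9 - (-1 + Z)*(-8 + Z))
C = 736 (C = 7 + (4*(5 + 0) + 7)² = 7 + (4*5 + 7)² = 7 + (20 + 7)² = 7 + 27² = 7 + 729 = 736)
(C + G(8))² = (736 + (1 - 1*8² + 9*8))² = (736 + (1 - 1*64 + 72))² = (736 + (1 - 64 + 72))² = (736 + 9)² = 745² = 555025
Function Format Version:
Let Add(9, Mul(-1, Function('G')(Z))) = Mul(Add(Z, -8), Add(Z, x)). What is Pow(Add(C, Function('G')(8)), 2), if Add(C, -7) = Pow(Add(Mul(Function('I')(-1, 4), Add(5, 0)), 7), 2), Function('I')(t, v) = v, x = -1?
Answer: 555025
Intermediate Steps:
Function('G')(Z) = Add(9, Mul(-1, Add(-1, Z), Add(-8, Z))) (Function('G')(Z) = Add(9, Mul(-1, Mul(Add(Z, -8), Add(Z, -1)))) = Add(9, Mul(-1, Mul(Add(-8, Z), Add(-1, Z)))) = Add(9, Mul(-1, Mul(Add(-1, Z), Add(-8, Z)))) = Add(9, Mul(-1, Add(-1, Z), Add(-8, Z))))
C = 736 (C = Add(7, Pow(Add(Mul(4, Add(5, 0)), 7), 2)) = Add(7, Pow(Add(Mul(4, 5), 7), 2)) = Add(7, Pow(Add(20, 7), 2)) = Add(7, Pow(27, 2)) = Add(7, 729) = 736)
Pow(Add(C, Function('G')(8)), 2) = Pow(Add(736, Add(1, Mul(-1, Pow(8, 2)), Mul(9, 8))), 2) = Pow(Add(736, Add(1, Mul(-1, 64), 72)), 2) = Pow(Add(736, Add(1, -64, 72)), 2) = Pow(Add(736, 9), 2) = Pow(745, 2) = 555025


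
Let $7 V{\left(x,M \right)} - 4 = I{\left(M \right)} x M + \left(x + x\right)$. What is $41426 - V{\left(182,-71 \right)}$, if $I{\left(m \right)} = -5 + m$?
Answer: $- \frac{692458}{7} \approx -98923.0$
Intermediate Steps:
$V{\left(x,M \right)} = \frac{4}{7} + \frac{2 x}{7} + \frac{M x \left(-5 + M\right)}{7}$ ($V{\left(x,M \right)} = \frac{4}{7} + \frac{\left(-5 + M\right) x M + \left(x + x\right)}{7} = \frac{4}{7} + \frac{x \left(-5 + M\right) M + 2 x}{7} = \frac{4}{7} + \frac{M x \left(-5 + M\right) + 2 x}{7} = \frac{4}{7} + \frac{2 x + M x \left(-5 + M\right)}{7} = \frac{4}{7} + \left(\frac{2 x}{7} + \frac{M x \left(-5 + M\right)}{7}\right) = \frac{4}{7} + \frac{2 x}{7} + \frac{M x \left(-5 + M\right)}{7}$)
$41426 - V{\left(182,-71 \right)} = 41426 - \left(\frac{4}{7} + \frac{2}{7} \cdot 182 + \frac{1}{7} \left(-71\right) 182 \left(-5 - 71\right)\right) = 41426 - \left(\frac{4}{7} + 52 + \frac{1}{7} \left(-71\right) 182 \left(-76\right)\right) = 41426 - \left(\frac{4}{7} + 52 + 140296\right) = 41426 - \frac{982440}{7} = - \frac{692458}{7}$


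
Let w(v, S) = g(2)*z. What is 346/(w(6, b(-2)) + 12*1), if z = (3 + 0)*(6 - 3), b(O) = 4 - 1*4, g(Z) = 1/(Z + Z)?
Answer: 1384/57 ≈ 24.281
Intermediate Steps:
g(Z) = 1/(2*Z)
b(O) = 0 (b(O) = 4 - 4 = 0)
z = 9 (z = 3*3 = 9)
w(v, S) = 9/4 (w(v, S) = ((½)/2)*9 = ((½)*(½))*9 = (¼)*9 = 9/4)
346/(w(6, b(-2)) + 12*1) = 346/(9/4 + 12*1) = 346/(9/4 + 12) = 346/(57/4) = 346*(4/57) = 1384/57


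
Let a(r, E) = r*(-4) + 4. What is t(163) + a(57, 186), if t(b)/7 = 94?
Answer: 434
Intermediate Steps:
a(r, E) = 4 - 4*r (a(r, E) = -4*r + 4 = 4 - 4*r)
t(b) = 658 (t(b) = 7*94 = 658)
t(163) + a(57, 186) = 658 + (4 - 4*57) = 658 + (4 - 228) = 658 - 224 = 434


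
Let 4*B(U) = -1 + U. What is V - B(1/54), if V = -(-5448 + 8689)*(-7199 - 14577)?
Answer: 15244419509/216 ≈ 7.0576e+7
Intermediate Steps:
B(U) = -1/4 + U/4 (B(U) = (-1 + U)/4 = -1/4 + U/4)
V = 70576016 (V = -3241*(-21776) = -1*(-70576016) = 70576016)
V - B(1/54) = 70576016 - (-1/4 + (1/4)/54) = 70576016 - (-1/4 + (1/4)*(1/54)) = 70576016 - (-1/4 + 1/216) = 70576016 - 1*(-53/216) = 70576016 + 53/216 = 15244419509/216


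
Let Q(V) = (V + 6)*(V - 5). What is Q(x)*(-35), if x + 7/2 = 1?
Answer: 3675/4 ≈ 918.75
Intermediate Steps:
x = -5/2 (x = -7/2 + 1 = -5/2 ≈ -2.5000)
Q(V) = (-5 + V)*(6 + V) (Q(V) = (6 + V)*(-5 + V) = (-5 + V)*(6 + V))
Q(x)*(-35) = (-30 - 5/2 + (-5/2)**2)*(-35) = (-30 - 5/2 + 25/4)*(-35) = -105/4*(-35) = 3675/4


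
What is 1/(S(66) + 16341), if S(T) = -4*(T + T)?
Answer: 1/15813 ≈ 6.3239e-5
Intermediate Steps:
S(T) = -8*T
1/(S(66) + 16341) = 1/(-8*66 + 16341) = 1/(-528 + 16341) = 1/15813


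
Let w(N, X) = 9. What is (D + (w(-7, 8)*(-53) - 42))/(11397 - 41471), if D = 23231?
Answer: -11356/15037 ≈ -0.75520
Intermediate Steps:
(D + (w(-7, 8)*(-53) - 42))/(11397 - 41471) = (23231 + (9*(-53) - 42))/(11397 - 41471) = (23231 + (-477 - 42))/(-30074) = (23231 - 519)*(-1/30074) = 22712*(-1/30074) = -11356/15037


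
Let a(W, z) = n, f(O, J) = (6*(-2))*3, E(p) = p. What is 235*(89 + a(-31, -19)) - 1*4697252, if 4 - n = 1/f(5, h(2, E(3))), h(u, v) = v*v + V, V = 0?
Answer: -168314057/36 ≈ -4.6754e+6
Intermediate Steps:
h(u, v) = v² (h(u, v) = v*v + 0 = v² + 0 = v²)
f(O, J) = -36 (f(O, J) = -12*3 = -36)
n = 145/36 (n = 4 - 1/(-36) = 4 - 1*(-1/36) = 4 + 1/36 = 145/36 ≈ 4.0278)
a(W, z) = 145/36
235*(89 + a(-31, -19)) - 1*4697252 = 235*(89 + 145/36) - 1*4697252 = 235*(3349/36) - 4697252 = 787015/36 - 4697252 = -168314057/36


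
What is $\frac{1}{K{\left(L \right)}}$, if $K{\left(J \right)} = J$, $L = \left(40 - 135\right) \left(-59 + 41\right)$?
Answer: $\frac{1}{1710} \approx 0.0005848$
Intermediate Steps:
$L = 1710$ ($L = \left(-95\right) \left(-18\right) = 1710$)
$\frac{1}{K{\left(L \right)}} = \frac{1}{1710}$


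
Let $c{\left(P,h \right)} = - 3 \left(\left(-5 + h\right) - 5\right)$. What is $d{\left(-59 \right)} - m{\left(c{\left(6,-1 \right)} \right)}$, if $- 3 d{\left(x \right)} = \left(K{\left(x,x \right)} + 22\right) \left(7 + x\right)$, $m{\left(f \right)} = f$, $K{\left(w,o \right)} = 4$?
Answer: $\frac{1253}{3} \approx 417.67$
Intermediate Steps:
$c{\left(P,h \right)} = 30 - 3 h$ ($c{\left(P,h \right)} = - 3 \left(-10 + h\right) = 30 - 3 h$)
$d{\left(x \right)} = - \frac{182}{3} - \frac{26 x}{3}$ ($d{\left(x \right)} = - \frac{\left(4 + 22\right) \left(7 + x\right)}{3} = - \frac{26 \left(7 + x\right)}{3} = - \frac{182 + 26 x}{3} = - \frac{182}{3} - \frac{26 x}{3}$)
$d{\left(-59 \right)} - m{\left(c{\left(6,-1 \right)} \right)} = \left(- \frac{182}{3} - - \frac{1534}{3}\right) - \left(30 - -3\right) = \left(- \frac{182}{3} + \frac{1534}{3}\right) - \left(30 + 3\right) = \frac{1352}{3} - 33 = \frac{1253}{3}$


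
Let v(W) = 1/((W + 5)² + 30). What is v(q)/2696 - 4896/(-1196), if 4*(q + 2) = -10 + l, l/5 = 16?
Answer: 1485782075/362948326 ≈ 4.0936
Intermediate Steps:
l = 80 (l = 5*16 = 80)
q = 31/2 (q = -2 + (-10 + 80)/4 = -2 + (¼)*70 = -2 + 35/2 = 31/2 ≈ 15.500)
v(W) = 1/(30 + (5 + W)²) (v(W) = 1/((5 + W)² + 30) = 1/(30 + (5 + W)²))
v(q)/2696 - 4896/(-1196) = 1/((30 + (5 + 31/2)²)*2696) - 4896/(-1196) = (1/2696)/(30 + (41/2)²) - 4896*(-1/1196) = (1/2696)/(30 + 1681/4) + 1224/299 = (1/2696)/(1801/4) + 1224/299 = (4/1801)*(1/2696) + 1224/299 = 1/1213874 + 1224/299 = 1485782075/362948326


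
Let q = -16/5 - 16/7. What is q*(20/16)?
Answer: -48/7 ≈ -6.8571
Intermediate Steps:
q = -192/35 (q = -16*1/5 - 16*1/7 = -16/5 - 16/7 = -192/35 ≈ -5.4857)
q*(20/16) = -768/(7*16) = -192/35*5/4 = -48/7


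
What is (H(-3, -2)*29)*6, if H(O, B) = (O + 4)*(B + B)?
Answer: -696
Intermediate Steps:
H(O, B) = 2*B*(4 + O) (H(O, B) = (4 + O)*(2*B) = 2*B*(4 + O))
(H(-3, -2)*29)*6 = ((2*(-2)*(4 - 3))*29)*6 = ((2*(-2)*1)*29)*6 = -4*29*6 = -116*6 = -696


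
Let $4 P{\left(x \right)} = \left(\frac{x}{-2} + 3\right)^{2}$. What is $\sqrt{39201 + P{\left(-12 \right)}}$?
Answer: $\frac{\sqrt{156885}}{2} \approx 198.04$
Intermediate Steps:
$P{\left(x \right)} = \frac{\left(3 - \frac{x}{2}\right)^{2}}{4}$ ($P{\left(x \right)} = \frac{\left(\frac{x}{-2} + 3\right)^{2}}{4} = \frac{\left(x \left(- \frac{1}{2}\right) + 3\right)^{2}}{4} = \frac{\left(- \frac{x}{2} + 3\right)^{2}}{4} = \frac{\left(3 - \frac{x}{2}\right)^{2}}{4}$)
$\sqrt{39201 + P{\left(-12 \right)}} = \sqrt{39201 + \frac{\left(-6 - 12\right)^{2}}{16}} = \sqrt{39201 + \frac{\left(-18\right)^{2}}{16}} = \sqrt{39201 + \frac{1}{16} \cdot 324} = \sqrt{39201 + \frac{81}{4}} = \sqrt{\frac{156885}{4}} = \frac{\sqrt{156885}}{2}$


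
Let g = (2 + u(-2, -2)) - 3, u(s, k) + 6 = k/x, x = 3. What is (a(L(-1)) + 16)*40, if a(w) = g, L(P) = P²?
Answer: 1000/3 ≈ 333.33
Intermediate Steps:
u(s, k) = -6 + k/3
g = -23/3 (g = (2 + (-6 + (⅓)*(-2))) - 3 = (2 + (-6 - ⅔)) - 3 = (2 - 20/3) - 3 = -14/3 - 3 = -23/3 ≈ -7.6667)
a(w) = -23/3
(a(L(-1)) + 16)*40 = (-23/3 + 16)*40 = (25/3)*40 = 1000/3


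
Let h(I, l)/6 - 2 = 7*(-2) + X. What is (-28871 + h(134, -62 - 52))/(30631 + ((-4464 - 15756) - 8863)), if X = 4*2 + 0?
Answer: -28895/1548 ≈ -18.666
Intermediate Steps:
X = 8 (X = 8 + 0 = 8)
h(I, l) = -24 (h(I, l) = 12 + 6*(7*(-2) + 8) = 12 + 6*(-14 + 8) = 12 + 6*(-6) = 12 - 36 = -24)
(-28871 + h(134, -62 - 52))/(30631 + ((-4464 - 15756) - 8863)) = (-28871 - 24)/(30631 + ((-4464 - 15756) - 8863)) = -28895/(30631 + (-20220 - 8863)) = -28895/(30631 - 29083) = -28895/1548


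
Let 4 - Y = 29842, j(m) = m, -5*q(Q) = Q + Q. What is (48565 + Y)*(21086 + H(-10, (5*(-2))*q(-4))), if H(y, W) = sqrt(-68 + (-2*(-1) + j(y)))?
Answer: 394877522 + 37454*I*sqrt(19) ≈ 3.9488e+8 + 1.6326e+5*I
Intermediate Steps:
q(Q) = -2*Q/5 (q(Q) = -(Q + Q)/5 = -2*Q/5)
Y = -29838 (Y = 4 - 1*29842 = 4 - 29842 = -29838)
H(y, W) = sqrt(-66 + y) (H(y, W) = sqrt(-68 + (-2*(-1) + y)) = sqrt(-68 + (2 + y)) = sqrt(-66 + y))
(48565 + Y)*(21086 + H(-10, (5*(-2))*q(-4))) = (48565 - 29838)*(21086 + sqrt(-66 - 10)) = 18727*(21086 + sqrt(-76)) = 18727*(21086 + 2*I*sqrt(19)) = 394877522 + 37454*I*sqrt(19)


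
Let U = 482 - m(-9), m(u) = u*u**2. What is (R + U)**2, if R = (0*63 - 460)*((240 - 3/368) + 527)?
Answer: 1978020029241/16 ≈ 1.2363e+11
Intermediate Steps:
m(u) = u**3
R = -1411265/4 (R = (0 - 460)*((240 - 3/368) + 527) = -460*((240 - 1*3/368) + 527) = -460*((240 - 3/368) + 527) = -460*(88317/368 + 527) = -460*282253/368 = -1411265/4 ≈ -3.5282e+5)
U = 1211 (U = 482 - 1*(-9)**3 = 482 - 1*(-729) = 482 + 729 = 1211)
(R + U)**2 = (-1411265/4 + 1211)**2 = (-1406421/4)**2 = 1978020029241/16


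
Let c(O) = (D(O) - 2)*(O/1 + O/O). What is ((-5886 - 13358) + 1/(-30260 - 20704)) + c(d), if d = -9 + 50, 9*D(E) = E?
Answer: -975281081/50964 ≈ -19137.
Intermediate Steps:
D(E) = E/9
d = 41
c(O) = (1 + O)*(-2 + O/9) (c(O) = (O/9 - 2)*(O/1 + O/O) = (-2 + O/9)*(O*1 + 1) = (-2 + O/9)*(O + 1) = (-2 + O/9)*(1 + O) = (1 + O)*(-2 + O/9))
((-5886 - 13358) + 1/(-30260 - 20704)) + c(d) = ((-5886 - 13358) + 1/(-30260 - 20704)) + (-2 - 17/9*41 + (⅑)*41²) = (-19244 + 1/(-50964)) + (-2 - 697/9 + (⅑)*1681) = (-19244 - 1/50964) + (-2 - 697/9 + 1681/9) = -980751217/50964 + 322/3 = -975281081/50964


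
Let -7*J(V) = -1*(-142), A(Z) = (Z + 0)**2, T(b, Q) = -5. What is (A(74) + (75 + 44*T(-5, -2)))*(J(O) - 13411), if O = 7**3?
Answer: -501215289/7 ≈ -7.1602e+7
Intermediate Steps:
O = 343
A(Z) = Z**2
J(V) = -142/7 (J(V) = -(-1)*(-142)/7 = -1/7*142 = -142/7)
(A(74) + (75 + 44*T(-5, -2)))*(J(O) - 13411) = (74**2 + (75 + 44*(-5)))*(-142/7 - 13411) = (5476 + (75 - 220))*(-94019/7) = (5476 - 145)*(-94019/7) = 5331*(-94019/7) = -501215289/7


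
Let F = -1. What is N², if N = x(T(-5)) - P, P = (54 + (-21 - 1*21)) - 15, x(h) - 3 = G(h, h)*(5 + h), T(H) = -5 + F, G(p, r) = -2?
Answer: 64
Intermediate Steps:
T(H) = -6 (T(H) = -5 - 1 = -6)
x(h) = -7 - 2*h (x(h) = 3 - 2*(5 + h) = 3 + (-10 - 2*h) = -7 - 2*h)
P = -3 (P = (54 + (-21 - 21)) - 15 = (54 - 42) - 15 = 12 - 15 = -3)
N = 8 (N = (-7 - 2*(-6)) - 1*(-3) = (-7 + 12) + 3 = 5 + 3 = 8)
N² = 8² = 64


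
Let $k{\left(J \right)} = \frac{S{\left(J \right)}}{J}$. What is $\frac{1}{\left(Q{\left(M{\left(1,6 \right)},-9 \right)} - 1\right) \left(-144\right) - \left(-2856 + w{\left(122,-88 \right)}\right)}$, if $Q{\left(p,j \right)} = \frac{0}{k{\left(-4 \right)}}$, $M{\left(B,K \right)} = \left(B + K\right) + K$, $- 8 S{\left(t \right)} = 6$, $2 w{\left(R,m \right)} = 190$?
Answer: $\frac{1}{2905} \approx 0.00034423$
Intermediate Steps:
$w{\left(R,m \right)} = 95$ ($w{\left(R,m \right)} = \frac{1}{2} \cdot 190 = 95$)
$S{\left(t \right)} = - \frac{3}{4}$ ($S{\left(t \right)} = \left(- \frac{1}{8}\right) 6 = - \frac{3}{4}$)
$k{\left(J \right)} = - \frac{3}{4 J}$
$M{\left(B,K \right)} = B + 2 K$
$Q{\left(p,j \right)} = 0$ ($Q{\left(p,j \right)} = \frac{0}{\left(- \frac{3}{4}\right) \frac{1}{-4}} = \frac{0}{\left(- \frac{3}{4}\right) \left(- \frac{1}{4}\right)} = \frac{0}{\frac{3}{16}} = 0 \cdot \frac{16}{3} = 0$)
$\frac{1}{\left(Q{\left(M{\left(1,6 \right)},-9 \right)} - 1\right) \left(-144\right) - \left(-2856 + w{\left(122,-88 \right)}\right)} = \frac{1}{\left(0 - 1\right) \left(-144\right) + \left(2856 - 95\right)} = \frac{1}{\left(-1\right) \left(-144\right) + \left(2856 - 95\right)} = \frac{1}{144 + 2761} = \frac{1}{2905}$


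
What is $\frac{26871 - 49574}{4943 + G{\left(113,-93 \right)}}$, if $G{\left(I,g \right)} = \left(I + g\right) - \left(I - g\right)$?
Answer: $- \frac{22703}{4757} \approx -4.7725$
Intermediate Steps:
$G{\left(I,g \right)} = 2 g$
$\frac{26871 - 49574}{4943 + G{\left(113,-93 \right)}} = \frac{26871 - 49574}{4943 + 2 \left(-93\right)} = - \frac{22703}{4943 - 186} = - \frac{22703}{4757}$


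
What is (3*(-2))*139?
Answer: -834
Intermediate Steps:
(3*(-2))*139 = -6*139 = -834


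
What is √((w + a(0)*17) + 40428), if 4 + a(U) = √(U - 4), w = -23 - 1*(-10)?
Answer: √(40347 + 34*I) ≈ 200.87 + 0.0846*I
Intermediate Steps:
w = -13 (w = -23 + 10 = -13)
a(U) = -4 + √(-4 + U) (a(U) = -4 + √(U - 4) = -4 + √(-4 + U))
√((w + a(0)*17) + 40428) = √((-13 + (-4 + √(-4 + 0))*17) + 40428) = √((-13 + (-4 + √(-4))*17) + 40428) = √((-13 + (-4 + 2*I)*17) + 40428) = √((-13 + (-68 + 34*I)) + 40428) = √((-81 + 34*I) + 40428) = √(40347 + 34*I)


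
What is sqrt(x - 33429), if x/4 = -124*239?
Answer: I*sqrt(151973) ≈ 389.84*I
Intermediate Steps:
x = -118544 (x = 4*(-124*239) = 4*(-29636) = -118544)
sqrt(x - 33429) = sqrt(-118544 - 33429) = sqrt(-151973) = I*sqrt(151973)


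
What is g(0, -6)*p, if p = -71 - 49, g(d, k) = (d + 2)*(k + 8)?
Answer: -480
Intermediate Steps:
g(d, k) = (2 + d)*(8 + k)
p = -120
g(0, -6)*p = (16 + 2*(-6) + 8*0 + 0*(-6))*(-120) = (16 - 12 + 0 + 0)*(-120) = 4*(-120) = -480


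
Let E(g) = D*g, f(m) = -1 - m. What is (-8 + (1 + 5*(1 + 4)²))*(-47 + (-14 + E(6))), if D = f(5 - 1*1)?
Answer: -10738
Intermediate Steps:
D = -5 (D = -1 - (5 - 1*1) = -1 - (5 - 1) = -1 - 1*4 = -1 - 4 = -5)
E(g) = -5*g
(-8 + (1 + 5*(1 + 4)²))*(-47 + (-14 + E(6))) = (-8 + (1 + 5*(1 + 4)²))*(-47 + (-14 - 5*6)) = (-8 + (1 + 5*5²))*(-47 + (-14 - 30)) = (-8 + (1 + 5*25))*(-47 - 44) = (-8 + (1 + 125))*(-91) = (-8 + 126)*(-91) = 118*(-91) = -10738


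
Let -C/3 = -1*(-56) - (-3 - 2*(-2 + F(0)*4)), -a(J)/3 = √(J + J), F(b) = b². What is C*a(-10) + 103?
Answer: 103 + 990*I*√5 ≈ 103.0 + 2213.7*I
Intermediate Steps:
a(J) = -3*√2*√J (a(J) = -3*√(J + J) = -3*√2*√J)
C = -165 (C = -3*(-1*(-56) - (-3 - 2*(-2 + 0²*4))) = -3*(56 - (-3 - 2*(-2 + 0*4))) = -3*(56 - (-3 - 2*(-2 + 0))) = -3*(56 - (-3 - 2*(-2))) = -3*(56 - (-3 + 4)) = -3*(56 - 1*1) = -3*(56 - 1) = -3*55 = -165)
C*a(-10) + 103 = -(-495)*√2*√(-10) + 103 = -(-495)*√2*I*√10 + 103 = -(-990)*I*√5 + 103 = 990*I*√5 + 103 = 103 + 990*I*√5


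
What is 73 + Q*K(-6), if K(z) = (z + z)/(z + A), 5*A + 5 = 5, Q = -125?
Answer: -177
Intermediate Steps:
A = 0 (A = -1 + (1/5)*5 = -1 + 1 = 0)
K(z) = 2 (K(z) = (z + z)/(z + 0) = (2*z)/z = 2)
73 + Q*K(-6) = 73 - 125*2 = 73 - 250 = -177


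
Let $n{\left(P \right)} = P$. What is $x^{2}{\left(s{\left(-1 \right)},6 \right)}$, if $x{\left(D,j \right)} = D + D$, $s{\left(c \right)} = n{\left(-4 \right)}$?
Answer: $64$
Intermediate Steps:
$s{\left(c \right)} = -4$
$x{\left(D,j \right)} = 2 D$
$x^{2}{\left(s{\left(-1 \right)},6 \right)} = \left(2 \left(-4\right)\right)^{2} = \left(-8\right)^{2} = 64$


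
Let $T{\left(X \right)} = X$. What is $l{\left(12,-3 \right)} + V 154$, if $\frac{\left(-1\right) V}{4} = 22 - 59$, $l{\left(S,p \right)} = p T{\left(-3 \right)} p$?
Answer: $22765$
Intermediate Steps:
$l{\left(S,p \right)} = - 3 p^{2}$ ($l{\left(S,p \right)} = p \left(-3\right) p = - 3 p p = - 3 p^{2}$)
$V = 148$ ($V = - 4 \left(22 - 59\right) = \left(-4\right) \left(-37\right) = 148$)
$l{\left(12,-3 \right)} + V 154 = - 3 \left(-3\right)^{2} + 148 \cdot 154 = \left(-3\right) 9 + 22792 = -27 + 22792 = 22765$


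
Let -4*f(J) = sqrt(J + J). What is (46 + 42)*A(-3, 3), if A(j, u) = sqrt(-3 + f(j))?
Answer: 44*sqrt(-12 - I*sqrt(6)) ≈ 15.477 - 153.2*I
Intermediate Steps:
f(J) = -sqrt(2)*sqrt(J)/4 (f(J) = -sqrt(J + J)/4 = -sqrt(2)*sqrt(J)/4)
A(j, u) = sqrt(-3 - sqrt(2)*sqrt(j)/4)
(46 + 42)*A(-3, 3) = (46 + 42)*(sqrt(-12 - sqrt(2)*sqrt(-3))/2) = 88*(sqrt(-12 - sqrt(2)*I*sqrt(3))/2) = 88*(sqrt(-12 - I*sqrt(6))/2) = 44*sqrt(-12 - I*sqrt(6))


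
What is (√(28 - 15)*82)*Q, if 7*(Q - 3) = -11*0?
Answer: 246*√13 ≈ 886.97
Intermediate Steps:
Q = 3 (Q = 3 + (-11*0)/7 = 3 + (⅐)*0 = 3 + 0 = 3)
(√(28 - 15)*82)*Q = (√(28 - 15)*82)*3 = (√13*82)*3 = (82*√13)*3 = 246*√13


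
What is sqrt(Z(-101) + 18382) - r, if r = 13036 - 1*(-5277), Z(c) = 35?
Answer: -18313 + sqrt(18417) ≈ -18177.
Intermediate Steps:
r = 18313 (r = 13036 + 5277 = 18313)
sqrt(Z(-101) + 18382) - r = sqrt(35 + 18382) - 1*18313 = sqrt(18417) - 18313 = -18313 + sqrt(18417)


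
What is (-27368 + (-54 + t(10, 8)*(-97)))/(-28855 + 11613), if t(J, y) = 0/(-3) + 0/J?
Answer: 13711/8621 ≈ 1.5904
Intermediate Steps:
t(J, y) = 0 (t(J, y) = 0*(-1/3) + 0 = 0 + 0 = 0)
(-27368 + (-54 + t(10, 8)*(-97)))/(-28855 + 11613) = (-27368 + (-54 + 0*(-97)))/(-28855 + 11613) = (-27368 + (-54 + 0))/(-17242) = (-27368 - 54)*(-1/17242) = -27422*(-1/17242) = 13711/8621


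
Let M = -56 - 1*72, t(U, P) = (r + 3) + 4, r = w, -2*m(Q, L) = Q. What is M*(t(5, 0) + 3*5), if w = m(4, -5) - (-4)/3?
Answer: -8192/3 ≈ -2730.7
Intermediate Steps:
m(Q, L) = -Q/2
w = -2/3 (w = -1/2*4 - (-4)/3 = -2 - (-4)/3 = -2 - 1*(-4/3) = -2 + 4/3 = -2/3 ≈ -0.66667)
r = -2/3 ≈ -0.66667
t(U, P) = 19/3 (t(U, P) = (-2/3 + 3) + 4 = 7/3 + 4 = 19/3)
M = -128 (M = -56 - 72 = -128)
M*(t(5, 0) + 3*5) = -128*(19/3 + 3*5) = -128*(19/3 + 15) = -128*64/3 = -8192/3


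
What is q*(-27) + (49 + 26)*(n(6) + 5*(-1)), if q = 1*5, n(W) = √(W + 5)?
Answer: -510 + 75*√11 ≈ -261.25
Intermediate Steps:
n(W) = √(5 + W)
q = 5
q*(-27) + (49 + 26)*(n(6) + 5*(-1)) = 5*(-27) + (49 + 26)*(√(5 + 6) + 5*(-1)) = -135 + 75*(√11 - 5) = -135 + 75*(-5 + √11) = -135 + (-375 + 75*√11) = -510 + 75*√11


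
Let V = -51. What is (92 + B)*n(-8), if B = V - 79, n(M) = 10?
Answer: -380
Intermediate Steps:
B = -130 (B = -51 - 79 = -130)
(92 + B)*n(-8) = (92 - 130)*10 = -38*10 = -380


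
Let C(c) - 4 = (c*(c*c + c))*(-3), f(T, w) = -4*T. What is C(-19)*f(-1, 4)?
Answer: 77992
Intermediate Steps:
C(c) = 4 - 3*c*(c + c²) (C(c) = 4 + (c*(c*c + c))*(-3) = 4 + (c*(c² + c))*(-3) = 4 + (c*(c + c²))*(-3) = 4 - 3*c*(c + c²))
C(-19)*f(-1, 4) = (4 - 3*(-19)² - 3*(-19)³)*(-4*(-1)) = (4 - 3*361 - 3*(-6859))*4 = (4 - 1083 + 20577)*4 = 19498*4 = 77992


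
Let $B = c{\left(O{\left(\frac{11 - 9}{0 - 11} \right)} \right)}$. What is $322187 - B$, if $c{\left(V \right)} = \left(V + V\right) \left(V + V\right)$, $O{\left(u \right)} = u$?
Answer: $\frac{38984611}{121} \approx 3.2219 \cdot 10^{5}$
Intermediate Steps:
$c{\left(V \right)} = 4 V^{2}$ ($c{\left(V \right)} = 2 V 2 V = 4 V^{2}$)
$B = \frac{16}{121}$ ($B = 4 \left(\frac{11 - 9}{0 - 11}\right)^{2} = 4 \left(\frac{2}{-11}\right)^{2} = 4 \left(2 \left(- \frac{1}{11}\right)\right)^{2} = 4 \left(- \frac{2}{11}\right)^{2} = 4 \cdot \frac{4}{121} = \frac{16}{121} \approx 0.13223$)
$322187 - B = 322187 - \frac{16}{121} = \frac{38984611}{121}$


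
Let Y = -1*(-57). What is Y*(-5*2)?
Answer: -570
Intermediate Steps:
Y = 57
Y*(-5*2) = 57*(-5*2) = 57*(-10) = -570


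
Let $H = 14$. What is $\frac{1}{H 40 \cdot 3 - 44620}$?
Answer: $- \frac{1}{42940} \approx -2.3288 \cdot 10^{-5}$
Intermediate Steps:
$\frac{1}{H 40 \cdot 3 - 44620} = \frac{1}{14 \cdot 40 \cdot 3 - 44620} = \frac{1}{560 \cdot 3 - 44620} = \frac{1}{1680 - 44620} = \frac{1}{-42940} = - \frac{1}{42940}$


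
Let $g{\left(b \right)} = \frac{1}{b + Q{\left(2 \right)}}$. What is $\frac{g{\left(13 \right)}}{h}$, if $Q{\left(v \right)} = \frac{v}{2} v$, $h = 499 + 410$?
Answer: $\frac{1}{13635} \approx 7.3341 \cdot 10^{-5}$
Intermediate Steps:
$h = 909$
$Q{\left(v \right)} = \frac{v^{2}}{2}$ ($Q{\left(v \right)} = v \frac{1}{2} v = \frac{v}{2} v = \frac{v^{2}}{2}$)
$g{\left(b \right)} = \frac{1}{2 + b}$ ($g{\left(b \right)} = \frac{1}{b + \frac{2^{2}}{2}} = \frac{1}{b + \frac{1}{2} \cdot 4} = \frac{1}{b + 2} = \frac{1}{2 + b}$)
$\frac{g{\left(13 \right)}}{h} = \frac{1}{\left(2 + 13\right) 909} = \frac{1}{15} \cdot \frac{1}{909} = \frac{1}{13635}$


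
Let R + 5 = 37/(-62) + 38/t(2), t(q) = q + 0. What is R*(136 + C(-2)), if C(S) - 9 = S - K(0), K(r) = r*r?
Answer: 118833/62 ≈ 1916.7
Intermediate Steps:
t(q) = q
K(r) = r²
C(S) = 9 + S (C(S) = 9 + (S - 1*0²) = 9 + (S - 1*0) = 9 + (S + 0) = 9 + S)
R = 831/62 (R = -5 + (37/(-62) + 38/2) = -5 + (37*(-1/62) + 38*(½)) = -5 + (-37/62 + 19) = -5 + 1141/62 = 831/62 ≈ 13.403)
R*(136 + C(-2)) = 831*(136 + (9 - 2))/62 = 831*(136 + 7)/62 = (831/62)*143 = 118833/62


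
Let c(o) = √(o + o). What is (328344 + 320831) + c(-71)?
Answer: 649175 + I*√142 ≈ 6.4918e+5 + 11.916*I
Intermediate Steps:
c(o) = √2*√o (c(o) = √(2*o) = √2*√o)
(328344 + 320831) + c(-71) = (328344 + 320831) + √2*√(-71) = 649175 + √2*(I*√71) = 649175 + I*√142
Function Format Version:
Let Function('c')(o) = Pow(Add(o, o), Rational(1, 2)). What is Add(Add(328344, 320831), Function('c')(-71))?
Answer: Add(649175, Mul(I, Pow(142, Rational(1, 2)))) ≈ Add(6.4918e+5, Mul(11.916, I))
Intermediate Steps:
Function('c')(o) = Mul(Pow(2, Rational(1, 2)), Pow(o, Rational(1, 2))) (Function('c')(o) = Pow(Mul(2, o), Rational(1, 2)) = Mul(Pow(2, Rational(1, 2)), Pow(o, Rational(1, 2))))
Add(Add(328344, 320831), Function('c')(-71)) = Add(Add(328344, 320831), Mul(Pow(2, Rational(1, 2)), Pow(-71, Rational(1, 2)))) = Add(649175, Mul(Pow(2, Rational(1, 2)), Mul(I, Pow(71, Rational(1, 2))))) = Add(649175, Mul(I, Pow(142, Rational(1, 2))))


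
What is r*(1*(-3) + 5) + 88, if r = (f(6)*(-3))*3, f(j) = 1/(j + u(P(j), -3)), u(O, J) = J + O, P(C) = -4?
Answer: 106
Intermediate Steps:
f(j) = 1/(-7 + j) (f(j) = 1/(j + (-3 - 4)) = 1/(j - 7) = 1/(-7 + j))
r = 9 (r = (-3/(-7 + 6))*3 = (-3/(-1))*3 = -1*(-3)*3 = 3*3 = 9)
r*(1*(-3) + 5) + 88 = 9*(1*(-3) + 5) + 88 = 9*(-3 + 5) + 88 = 9*2 + 88 = 18 + 88 = 106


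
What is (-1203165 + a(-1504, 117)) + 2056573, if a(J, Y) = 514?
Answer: 853922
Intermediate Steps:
(-1203165 + a(-1504, 117)) + 2056573 = (-1203165 + 514) + 2056573 = -1202651 + 2056573 = 853922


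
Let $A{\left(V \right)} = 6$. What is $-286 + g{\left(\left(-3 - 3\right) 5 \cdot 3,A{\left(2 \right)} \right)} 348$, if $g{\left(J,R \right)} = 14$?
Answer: $4586$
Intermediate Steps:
$-286 + g{\left(\left(-3 - 3\right) 5 \cdot 3,A{\left(2 \right)} \right)} 348 = -286 + 14 \cdot 348 = -286 + 4872 = 4586$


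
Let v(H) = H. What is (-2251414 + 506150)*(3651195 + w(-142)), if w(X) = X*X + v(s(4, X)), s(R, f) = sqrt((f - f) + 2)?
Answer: -6407490693776 - 1745264*sqrt(2) ≈ -6.4075e+12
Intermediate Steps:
s(R, f) = sqrt(2) (s(R, f) = sqrt(0 + 2) = sqrt(2))
w(X) = sqrt(2) + X**2 (w(X) = X*X + sqrt(2) = X**2 + sqrt(2) = sqrt(2) + X**2)
(-2251414 + 506150)*(3651195 + w(-142)) = (-2251414 + 506150)*(3651195 + (sqrt(2) + (-142)**2)) = -1745264*(3651195 + (sqrt(2) + 20164)) = -1745264*(3651195 + (20164 + sqrt(2))) = -1745264*(3671359 + sqrt(2)) = -6407490693776 - 1745264*sqrt(2)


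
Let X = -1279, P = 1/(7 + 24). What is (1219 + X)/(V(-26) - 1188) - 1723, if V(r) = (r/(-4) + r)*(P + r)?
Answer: -24270661/14087 ≈ -1722.9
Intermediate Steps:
P = 1/31 ≈ 0.032258
V(r) = 3*r*(1/31 + r)/4 (V(r) = (r/(-4) + r)*(1/31 + r) = (r*(-¼) + r)*(1/31 + r) = (-r/4 + r)*(1/31 + r) = (3*r/4)*(1/31 + r) = 3*r*(1/31 + r)/4)
(1219 + X)/(V(-26) - 1188) - 1723 = (1219 - 1279)/((3/124)*(-26)*(1 + 31*(-26)) - 1188) - 1723 = -60/((3/124)*(-26)*(1 - 806) - 1188) - 1723 = -60/((3/124)*(-26)*(-805) - 1188) - 1723 = -60/(31395/62 - 1188) - 1723 = -60/(-42261/62) - 1723 = -60*(-62/42261) - 1723 = 1240/14087 - 1723 = -24270661/14087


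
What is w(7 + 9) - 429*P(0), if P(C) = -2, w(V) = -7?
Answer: 851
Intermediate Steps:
w(7 + 9) - 429*P(0) = -7 - 429*(-2) = -7 + 858 = 851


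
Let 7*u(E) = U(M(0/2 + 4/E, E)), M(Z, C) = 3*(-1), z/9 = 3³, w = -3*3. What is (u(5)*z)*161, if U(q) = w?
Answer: -50301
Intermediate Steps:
w = -9
z = 243 (z = 9*3³ = 9*27 = 243)
M(Z, C) = -3
U(q) = -9
u(E) = -9/7 (u(E) = (⅐)*(-9) = -9/7)
(u(5)*z)*161 = -9/7*243*161 = -2187/7*161 = -50301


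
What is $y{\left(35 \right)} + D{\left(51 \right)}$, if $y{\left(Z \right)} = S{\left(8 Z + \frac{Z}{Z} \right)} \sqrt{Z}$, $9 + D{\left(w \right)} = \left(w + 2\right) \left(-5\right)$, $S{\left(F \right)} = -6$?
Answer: $-274 - 6 \sqrt{35} \approx -309.5$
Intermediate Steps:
$D{\left(w \right)} = -19 - 5 w$ ($D{\left(w \right)} = -9 + \left(w + 2\right) \left(-5\right) = -9 + \left(2 + w\right) \left(-5\right) = -9 - \left(10 + 5 w\right) = -19 - 5 w$)
$y{\left(Z \right)} = - 6 \sqrt{Z}$
$y{\left(35 \right)} + D{\left(51 \right)} = - 6 \sqrt{35} - 274 = -274 - 6 \sqrt{35}$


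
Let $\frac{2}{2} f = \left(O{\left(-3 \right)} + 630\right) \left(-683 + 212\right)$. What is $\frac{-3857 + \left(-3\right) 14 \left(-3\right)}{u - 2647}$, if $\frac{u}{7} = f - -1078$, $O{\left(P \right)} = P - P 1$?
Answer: $\frac{3731}{2072211} \approx 0.0018005$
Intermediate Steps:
$O{\left(P \right)} = 0$ ($O{\left(P \right)} = P - P = 0$)
$f = -296730$ ($f = \left(0 + 630\right) \left(-683 + 212\right) = 630 \left(-471\right) = -296730$)
$u = -2069564$ ($u = 7 \left(-296730 - -1078\right) = 7 \left(-296730 + 1078\right) = 7 \left(-295652\right) = -2069564$)
$\frac{-3857 + \left(-3\right) 14 \left(-3\right)}{u - 2647} = \frac{-3857 + \left(-3\right) 14 \left(-3\right)}{-2069564 - 2647} = \frac{-3857 - -126}{-2072211} = \left(-3857 + 126\right) \left(- \frac{1}{2072211}\right) = \left(-3731\right) \left(- \frac{1}{2072211}\right) = \frac{3731}{2072211}$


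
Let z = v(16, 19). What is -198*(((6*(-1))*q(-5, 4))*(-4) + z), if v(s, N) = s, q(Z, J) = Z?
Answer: 20592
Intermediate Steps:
z = 16
-198*(((6*(-1))*q(-5, 4))*(-4) + z) = -198*(((6*(-1))*(-5))*(-4) + 16) = -198*(-6*(-5)*(-4) + 16) = -198*(30*(-4) + 16) = -198*(-120 + 16) = -198*(-104) = 20592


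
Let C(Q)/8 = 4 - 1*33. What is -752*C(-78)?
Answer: 174464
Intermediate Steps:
C(Q) = -232 (C(Q) = 8*(4 - 1*33) = 8*(4 - 33) = 8*(-29) = -232)
-752*C(-78) = -752*(-232) = 174464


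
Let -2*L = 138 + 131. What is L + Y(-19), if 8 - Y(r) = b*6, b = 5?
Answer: -313/2 ≈ -156.50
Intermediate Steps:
L = -269/2 (L = -(138 + 131)/2 = -1/2*269 = -269/2 ≈ -134.50)
Y(r) = -22 (Y(r) = 8 - 5*6 = 8 - 1*30 = 8 - 30 = -22)
L + Y(-19) = -269/2 - 22 = -313/2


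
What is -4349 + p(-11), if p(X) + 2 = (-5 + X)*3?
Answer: -4399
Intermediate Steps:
p(X) = -17 + 3*X (p(X) = -2 + (-5 + X)*3 = -2 + (-15 + 3*X) = -17 + 3*X)
-4349 + p(-11) = -4349 + (-17 + 3*(-11)) = -4349 + (-17 - 33) = -4349 - 50 = -4399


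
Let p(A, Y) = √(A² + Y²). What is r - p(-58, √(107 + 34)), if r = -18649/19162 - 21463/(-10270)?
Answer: 4225938/3784495 - √3505 ≈ -58.086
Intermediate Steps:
r = 4225938/3784495 (r = -18649*1/19162 - 21463*(-1/10270) = -18649/19162 + 1651/790 = 4225938/3784495 ≈ 1.1166)
r - p(-58, √(107 + 34)) = 4225938/3784495 - √((-58)² + (√(107 + 34))²) = 4225938/3784495 - √(3364 + (√141)²) = 4225938/3784495 - √(3364 + 141) = 4225938/3784495 - √3505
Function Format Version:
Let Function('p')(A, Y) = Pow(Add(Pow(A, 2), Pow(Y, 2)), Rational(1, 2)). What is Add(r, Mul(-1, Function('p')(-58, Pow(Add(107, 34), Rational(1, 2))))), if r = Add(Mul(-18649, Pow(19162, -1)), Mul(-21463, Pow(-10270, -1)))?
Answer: Add(Rational(4225938, 3784495), Mul(-1, Pow(3505, Rational(1, 2)))) ≈ -58.086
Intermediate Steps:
r = Rational(4225938, 3784495) (r = Add(Mul(-18649, Rational(1, 19162)), Mul(-21463, Rational(-1, 10270))) = Add(Rational(-18649, 19162), Rational(1651, 790)) = Rational(4225938, 3784495) ≈ 1.1166)
Add(r, Mul(-1, Function('p')(-58, Pow(Add(107, 34), Rational(1, 2))))) = Add(Rational(4225938, 3784495), Mul(-1, Pow(Add(Pow(-58, 2), Pow(Pow(Add(107, 34), Rational(1, 2)), 2)), Rational(1, 2)))) = Add(Rational(4225938, 3784495), Mul(-1, Pow(Add(3364, Pow(Pow(141, Rational(1, 2)), 2)), Rational(1, 2)))) = Add(Rational(4225938, 3784495), Mul(-1, Pow(Add(3364, 141), Rational(1, 2)))) = Add(Rational(4225938, 3784495), Mul(-1, Pow(3505, Rational(1, 2))))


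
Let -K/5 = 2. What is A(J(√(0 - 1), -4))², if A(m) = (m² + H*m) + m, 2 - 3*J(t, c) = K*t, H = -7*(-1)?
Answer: -76096/81 - 8960*I/27 ≈ -939.46 - 331.85*I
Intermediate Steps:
K = -10 (K = -5*2 = -10)
H = 7
J(t, c) = ⅔ + 10*t/3 (J(t, c) = ⅔ - (-10)*t/3 = ⅔ + 10*t/3)
A(m) = m² + 8*m (A(m) = (m² + 7*m) + m = m² + 8*m)
A(J(√(0 - 1), -4))² = ((⅔ + 10*√(0 - 1)/3)*(8 + (⅔ + 10*√(0 - 1)/3)))² = ((⅔ + 10*√(-1)/3)*(8 + (⅔ + 10*√(-1)/3)))² = ((⅔ + 10*I/3)*(8 + (⅔ + 10*I/3)))² = ((⅔ + 10*I/3)*(26/3 + 10*I/3))² = (⅔ + 10*I/3)²*(26/3 + 10*I/3)²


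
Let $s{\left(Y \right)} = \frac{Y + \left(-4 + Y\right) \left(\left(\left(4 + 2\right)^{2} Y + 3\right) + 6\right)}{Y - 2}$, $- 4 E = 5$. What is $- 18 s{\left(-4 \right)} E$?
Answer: $-4035$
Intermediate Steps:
$E = - \frac{5}{4}$ ($E = \left(- \frac{1}{4}\right) 5 = - \frac{5}{4} \approx -1.25$)
$s{\left(Y \right)} = \frac{Y + \left(-4 + Y\right) \left(9 + 36 Y\right)}{-2 + Y}$ ($s{\left(Y \right)} = \frac{Y + \left(-4 + Y\right) \left(\left(6^{2} Y + 3\right) + 6\right)}{-2 + Y} = \frac{Y + \left(-4 + Y\right) \left(\left(36 Y + 3\right) + 6\right)}{-2 + Y} = \frac{Y + \left(-4 + Y\right) \left(\left(3 + 36 Y\right) + 6\right)}{-2 + Y} = \frac{Y + \left(-4 + Y\right) \left(9 + 36 Y\right)}{-2 + Y}$)
$- 18 s{\left(-4 \right)} E = - 18 \frac{2 \left(-18 - -268 + 18 \left(-4\right)^{2}\right)}{-2 - 4} \left(- \frac{5}{4}\right) = - 18 \frac{2 \left(-18 + 268 + 18 \cdot 16\right)}{-6} \left(- \frac{5}{4}\right) = - 18 \cdot 2 \left(- \frac{1}{6}\right) \left(-18 + 268 + 288\right) \left(- \frac{5}{4}\right) = - 18 \cdot 2 \left(- \frac{1}{6}\right) 538 \left(- \frac{5}{4}\right) = \left(-18\right) \left(- \frac{538}{3}\right) \left(- \frac{5}{4}\right) = 3228 \left(- \frac{5}{4}\right) = -4035$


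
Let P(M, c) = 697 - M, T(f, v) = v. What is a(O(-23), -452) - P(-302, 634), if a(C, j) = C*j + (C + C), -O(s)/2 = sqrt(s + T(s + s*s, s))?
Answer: -999 + 900*I*sqrt(46) ≈ -999.0 + 6104.1*I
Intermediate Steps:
O(s) = -2*sqrt(2)*sqrt(s) (O(s) = -2*sqrt(s + s) = -2*sqrt(2)*sqrt(s))
a(C, j) = 2*C + C*j (a(C, j) = C*j + 2*C = 2*C + C*j)
a(O(-23), -452) - P(-302, 634) = (-2*sqrt(2)*sqrt(-23))*(2 - 452) - (697 - 1*(-302)) = -2*sqrt(2)*I*sqrt(23)*(-450) - (697 + 302) = -2*I*sqrt(46)*(-450) - 1*999 = 900*I*sqrt(46) - 999 = -999 + 900*I*sqrt(46)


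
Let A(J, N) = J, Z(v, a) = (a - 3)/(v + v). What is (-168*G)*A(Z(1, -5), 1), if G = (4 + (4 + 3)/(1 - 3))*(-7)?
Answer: -2352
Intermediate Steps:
Z(v, a) = (-3 + a)/(2*v) (Z(v, a) = (-3 + a)/((2*v)) = (-3 + a)*(1/(2*v)) = (-3 + a)/(2*v))
G = -7/2 (G = (4 + 7/(-2))*(-7) = (4 + 7*(-½))*(-7) = (4 - 7/2)*(-7) = (½)*(-7) = -7/2 ≈ -3.5000)
(-168*G)*A(Z(1, -5), 1) = (-168*(-7/2))*((½)*(-3 - 5)/1) = 588*((½)*1*(-8)) = 588*(-4) = -2352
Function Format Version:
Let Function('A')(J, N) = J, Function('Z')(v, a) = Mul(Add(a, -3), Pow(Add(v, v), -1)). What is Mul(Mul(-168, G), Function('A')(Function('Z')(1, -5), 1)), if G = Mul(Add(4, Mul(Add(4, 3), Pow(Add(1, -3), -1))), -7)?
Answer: -2352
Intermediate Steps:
Function('Z')(v, a) = Mul(Rational(1, 2), Pow(v, -1), Add(-3, a)) (Function('Z')(v, a) = Mul(Add(-3, a), Pow(Mul(2, v), -1)) = Mul(Add(-3, a), Mul(Rational(1, 2), Pow(v, -1))) = Mul(Rational(1, 2), Pow(v, -1), Add(-3, a)))
G = Rational(-7, 2) (G = Mul(Add(4, Mul(7, Pow(-2, -1))), -7) = Mul(Add(4, Mul(7, Rational(-1, 2))), -7) = Mul(Add(4, Rational(-7, 2)), -7) = Mul(Rational(1, 2), -7) = Rational(-7, 2) ≈ -3.5000)
Mul(Mul(-168, G), Function('A')(Function('Z')(1, -5), 1)) = Mul(Mul(-168, Rational(-7, 2)), Mul(Rational(1, 2), Pow(1, -1), Add(-3, -5))) = Mul(588, Mul(Rational(1, 2), 1, -8)) = Mul(588, -4) = -2352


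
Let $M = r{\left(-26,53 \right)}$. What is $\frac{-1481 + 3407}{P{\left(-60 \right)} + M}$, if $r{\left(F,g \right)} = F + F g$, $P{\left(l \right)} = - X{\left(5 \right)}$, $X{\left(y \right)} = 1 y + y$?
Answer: $- \frac{963}{707} \approx -1.3621$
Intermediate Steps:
$X{\left(y \right)} = 2 y$ ($X{\left(y \right)} = y + y = 2 y$)
$P{\left(l \right)} = -10$ ($P{\left(l \right)} = - 2 \cdot 5 = \left(-1\right) 10 = -10$)
$M = -1404$ ($M = - 26 \left(1 + 53\right) = \left(-26\right) 54 = -1404$)
$\frac{-1481 + 3407}{P{\left(-60 \right)} + M} = \frac{-1481 + 3407}{-10 - 1404} = \frac{1926}{-1414} = 1926 \left(- \frac{1}{1414}\right) = - \frac{963}{707}$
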